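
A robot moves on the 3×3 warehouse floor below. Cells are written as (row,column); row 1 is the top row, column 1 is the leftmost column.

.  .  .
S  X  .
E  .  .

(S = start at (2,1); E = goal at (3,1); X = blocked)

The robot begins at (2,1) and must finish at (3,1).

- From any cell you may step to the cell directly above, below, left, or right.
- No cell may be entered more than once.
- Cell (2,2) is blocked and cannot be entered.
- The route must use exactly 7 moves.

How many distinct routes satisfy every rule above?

1

Need simple routes of exactly 7 moves from (2,1) to (3,1) (Manhattan distance 1, so 3 moves are spent on a detour and 3 undoing it).
Enumerating: (2,1) (1,1) (1,2) (1,3) (2,3) (3,3) (3,2) (3,1).
That gives 1 route.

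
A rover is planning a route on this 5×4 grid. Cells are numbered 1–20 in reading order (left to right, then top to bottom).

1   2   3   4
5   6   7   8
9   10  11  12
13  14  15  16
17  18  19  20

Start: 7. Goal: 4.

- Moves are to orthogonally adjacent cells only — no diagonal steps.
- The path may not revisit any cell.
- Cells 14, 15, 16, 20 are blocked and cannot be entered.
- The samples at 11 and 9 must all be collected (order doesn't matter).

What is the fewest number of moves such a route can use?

8

Any route passes through 11 and 9 in some order between 7 and 4. Summing Manhattan distances along each leg and taking the cheapest ordering (7 → 9 → 11 → 4) gives a lower bound of 3 + 2 + 3 = 8 moves.
A route of 8 moves achieves this: 7 → 11 → 10 → 9 → 5 → 1 → 2 → 3 → 4.
Since 8 matches the lower bound, it is optimal.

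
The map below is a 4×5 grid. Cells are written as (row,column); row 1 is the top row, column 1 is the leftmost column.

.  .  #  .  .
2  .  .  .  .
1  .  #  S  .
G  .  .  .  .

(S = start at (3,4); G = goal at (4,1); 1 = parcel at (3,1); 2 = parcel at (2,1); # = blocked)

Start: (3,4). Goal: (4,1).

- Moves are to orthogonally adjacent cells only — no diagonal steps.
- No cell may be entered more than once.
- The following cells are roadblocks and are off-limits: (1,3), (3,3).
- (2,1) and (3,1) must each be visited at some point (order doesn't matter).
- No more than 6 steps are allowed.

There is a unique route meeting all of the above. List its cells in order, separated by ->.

(3,4) -> (2,4) -> (2,3) -> (2,2) -> (2,1) -> (3,1) -> (4,1)

Any route must reach (2,1) and (3,1) and still end at (4,1) within 6 moves, so the order of the required stops is forced.
Route from (3,4): up 1 to (2,4), left 3 to (2,1), down 2 to (4,1) — 6 moves in all.
Check: all required cells visited; 6 ≤ 6 moves.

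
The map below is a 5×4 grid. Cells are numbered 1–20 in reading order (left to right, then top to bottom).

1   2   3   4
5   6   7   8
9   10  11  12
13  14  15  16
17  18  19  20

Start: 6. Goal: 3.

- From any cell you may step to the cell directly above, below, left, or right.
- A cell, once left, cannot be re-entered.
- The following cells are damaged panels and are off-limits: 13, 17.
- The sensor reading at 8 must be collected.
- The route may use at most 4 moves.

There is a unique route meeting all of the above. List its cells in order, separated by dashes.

The 4-move cap with required stops at 8 leaves no slack for detours.
Route from 6: 2× right (reaching 8), up to 4, left to 3 — 4 moves in all.
Check: all required cells visited; 4 ≤ 4 moves.

6 - 7 - 8 - 4 - 3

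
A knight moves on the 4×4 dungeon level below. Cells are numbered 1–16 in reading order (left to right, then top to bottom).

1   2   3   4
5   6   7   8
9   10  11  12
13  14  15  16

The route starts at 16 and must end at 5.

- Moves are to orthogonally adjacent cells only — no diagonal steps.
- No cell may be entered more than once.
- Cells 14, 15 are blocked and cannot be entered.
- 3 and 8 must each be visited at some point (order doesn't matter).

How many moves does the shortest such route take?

7

Any route passes through 3 and 8 in some order between 16 and 5. Summing Manhattan distances along each leg and taking the cheapest ordering (16 → 8 → 3 → 5) gives a lower bound of 2 + 2 + 3 = 7 moves.
A route of 7 moves achieves this: 16 → 12 → 8 → 4 → 3 → 7 → 6 → 5.
Since 7 matches the lower bound, it is optimal.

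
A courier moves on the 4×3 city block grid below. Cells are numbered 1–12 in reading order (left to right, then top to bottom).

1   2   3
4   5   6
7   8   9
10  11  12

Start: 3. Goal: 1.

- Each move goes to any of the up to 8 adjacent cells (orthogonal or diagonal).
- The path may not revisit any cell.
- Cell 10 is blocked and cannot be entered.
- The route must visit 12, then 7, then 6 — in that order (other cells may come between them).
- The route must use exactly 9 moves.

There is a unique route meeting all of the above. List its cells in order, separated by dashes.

The waypoints must appear in the order 12, 7, 6, with no cell reused.
Route from 3: down-left 1 to 5, down-right 1 to 9, down 1 to 12, left 1 to 11, up-left 1 to 7, right 1 to 8, up-right 1 to 6, up-left 1 to 2, left 1 to 1 — 9 moves in all.
Check: order respected (12 at step 3, 7 at step 5, 6 at step 7); 9 moves as required.

3 - 5 - 9 - 12 - 11 - 7 - 8 - 6 - 2 - 1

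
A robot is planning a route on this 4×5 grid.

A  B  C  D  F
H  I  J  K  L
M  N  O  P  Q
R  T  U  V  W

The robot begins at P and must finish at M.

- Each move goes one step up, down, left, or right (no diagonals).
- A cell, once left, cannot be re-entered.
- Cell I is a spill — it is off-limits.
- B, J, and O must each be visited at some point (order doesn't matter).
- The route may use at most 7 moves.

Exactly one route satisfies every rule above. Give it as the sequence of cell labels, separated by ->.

The 7-move cap with required stops at B, J, O leaves no slack for detours.
Route from P: left 1 to O, up 2 to C, left 2 to A, down 2 to M — 7 moves in all.
Check: all required cells visited; 7 ≤ 7 moves.

P -> O -> J -> C -> B -> A -> H -> M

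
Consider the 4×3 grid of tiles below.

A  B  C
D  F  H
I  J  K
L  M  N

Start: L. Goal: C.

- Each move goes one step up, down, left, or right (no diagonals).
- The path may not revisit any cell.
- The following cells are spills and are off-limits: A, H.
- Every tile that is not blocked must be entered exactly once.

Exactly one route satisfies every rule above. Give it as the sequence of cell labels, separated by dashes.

L - M - N - K - J - I - D - F - B - C

Need to visit all 10 open cells exactly once, starting at L and ending at C.
Route from L: right 2 to N, up 1 to K, left 2 to I, up 1 to D, right 1 to F, up 1 to B, right 1 to C — 9 moves in all.
Check: all 10 open cells covered.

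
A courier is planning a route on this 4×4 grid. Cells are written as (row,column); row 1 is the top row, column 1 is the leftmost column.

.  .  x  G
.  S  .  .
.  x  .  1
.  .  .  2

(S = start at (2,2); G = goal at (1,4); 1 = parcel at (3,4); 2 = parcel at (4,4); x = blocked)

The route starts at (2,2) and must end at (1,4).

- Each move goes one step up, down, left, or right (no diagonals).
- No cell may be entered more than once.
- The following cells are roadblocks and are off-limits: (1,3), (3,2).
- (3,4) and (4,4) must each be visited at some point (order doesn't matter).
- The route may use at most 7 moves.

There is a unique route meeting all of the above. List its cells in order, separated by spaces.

The 7-move cap with required stops at (3,4), (4,4) leaves no slack for detours.
Route from (2,2): right to (2,3), 2× down (reaching (4,3)), right to (4,4), 3× up (reaching (1,4)) — 7 moves in all.
Check: all required cells visited; 7 ≤ 7 moves.

(2,2) (2,3) (3,3) (4,3) (4,4) (3,4) (2,4) (1,4)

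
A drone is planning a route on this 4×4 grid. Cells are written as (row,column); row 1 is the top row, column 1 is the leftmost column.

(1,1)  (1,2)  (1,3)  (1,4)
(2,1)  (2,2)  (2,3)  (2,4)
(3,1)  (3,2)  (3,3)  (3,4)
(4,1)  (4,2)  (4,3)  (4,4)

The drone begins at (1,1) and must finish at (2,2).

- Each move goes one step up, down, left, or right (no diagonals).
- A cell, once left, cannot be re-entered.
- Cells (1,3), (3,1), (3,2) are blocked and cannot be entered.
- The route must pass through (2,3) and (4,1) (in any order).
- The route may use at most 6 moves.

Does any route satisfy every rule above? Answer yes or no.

(4,1) must be visited but has only one open neighbour ((4,2)), and it is neither the start nor the goal — the route would have to enter and leave through (4,2), re-entering it.

no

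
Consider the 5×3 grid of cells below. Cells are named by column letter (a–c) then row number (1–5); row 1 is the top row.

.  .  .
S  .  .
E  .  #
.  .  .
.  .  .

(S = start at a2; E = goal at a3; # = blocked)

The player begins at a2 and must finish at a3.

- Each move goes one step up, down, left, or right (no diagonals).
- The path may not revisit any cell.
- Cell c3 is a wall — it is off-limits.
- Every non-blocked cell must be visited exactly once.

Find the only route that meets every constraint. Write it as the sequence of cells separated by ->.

a2 -> a1 -> b1 -> c1 -> c2 -> b2 -> b3 -> b4 -> c4 -> c5 -> b5 -> a5 -> a4 -> a3

Need to visit all 14 open cells exactly once, starting at a2 and ending at a3.
Cell c4 has only two open neighbours (c5 and b4), so the path must pass straight through it: one of those is the cell it's entered from and the other is where it exits.
Route from a2: up 1 to a1, right 2 to c1, down 1 to c2, left 1 to b2, down 2 to b4, right 1 to c4, down 1 to c5, left 2 to a5, up 2 to a3 — 13 moves in all.
Check: all 14 open cells covered.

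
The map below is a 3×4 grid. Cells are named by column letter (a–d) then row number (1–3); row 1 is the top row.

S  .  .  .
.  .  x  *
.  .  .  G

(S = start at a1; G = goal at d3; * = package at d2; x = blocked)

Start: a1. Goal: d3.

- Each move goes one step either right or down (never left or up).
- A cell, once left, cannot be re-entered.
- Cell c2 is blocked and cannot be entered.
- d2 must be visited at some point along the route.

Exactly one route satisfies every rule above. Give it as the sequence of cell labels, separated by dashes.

a1 - b1 - c1 - d1 - d2 - d3

Moves only go right or down, so the column and row indices never decrease.
Route from a1: right 3 to d1, down 2 to d3 — 5 moves in all.
Check: all required cells visited.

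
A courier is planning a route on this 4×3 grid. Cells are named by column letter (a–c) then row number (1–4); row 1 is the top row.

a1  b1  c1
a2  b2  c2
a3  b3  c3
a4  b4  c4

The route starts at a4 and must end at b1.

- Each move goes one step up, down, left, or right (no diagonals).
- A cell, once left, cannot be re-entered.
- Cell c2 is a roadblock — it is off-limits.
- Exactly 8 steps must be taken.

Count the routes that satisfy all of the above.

Need simple routes of exactly 8 moves from a4 to b1 (Manhattan distance 4, so 2 moves are spent on a detour and 2 undoing it).
Enumerating: a4 b4 c4 c3 b3 b2 a2 a1 b1 | a4 b4 c4 c3 b3 a3 a2 a1 b1 | a4 b4 c4 c3 b3 a3 a2 b2 b1.
That gives 3 routes.

3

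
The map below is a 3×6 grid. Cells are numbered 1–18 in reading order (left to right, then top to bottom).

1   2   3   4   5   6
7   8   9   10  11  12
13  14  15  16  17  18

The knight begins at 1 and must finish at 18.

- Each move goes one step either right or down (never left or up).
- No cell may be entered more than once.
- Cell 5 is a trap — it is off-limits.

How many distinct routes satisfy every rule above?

18

A right/down-only route from 1 to 18 makes exactly 2 down-moves and 5 right-moves in some order.
With no other constraints that would be C(7,2) = 21 routes.
Subtract routes through each blocked cell (inclusion–exclusion for overlaps): − through 5: 3 → 18.
That gives 18 routes.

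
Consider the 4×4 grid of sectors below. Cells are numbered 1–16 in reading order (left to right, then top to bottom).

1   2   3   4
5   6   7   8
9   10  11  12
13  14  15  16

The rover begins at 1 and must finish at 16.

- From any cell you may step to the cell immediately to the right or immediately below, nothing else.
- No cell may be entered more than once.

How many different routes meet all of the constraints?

A right/down-only route from 1 to 16 makes exactly 3 down-moves and 3 right-moves in some order.
With no other constraints that would be C(6,3) = 20 routes.
That gives 20 routes.

20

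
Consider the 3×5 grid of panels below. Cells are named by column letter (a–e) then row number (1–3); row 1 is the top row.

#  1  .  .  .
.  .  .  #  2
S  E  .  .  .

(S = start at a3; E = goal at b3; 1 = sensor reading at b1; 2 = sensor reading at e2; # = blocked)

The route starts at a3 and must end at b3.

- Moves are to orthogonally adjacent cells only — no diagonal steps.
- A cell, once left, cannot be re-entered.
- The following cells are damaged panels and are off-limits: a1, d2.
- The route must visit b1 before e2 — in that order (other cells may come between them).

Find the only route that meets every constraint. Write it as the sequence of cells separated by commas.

The waypoints must appear in the order b1, e2, with no cell reused.
Route from a3: up 1 to a2, right 1 to b2, up 1 to b1, right 3 to e1, down 2 to e3, left 3 to b3 — 11 moves in all.
Check: order respected (1 at step 3, 2 at step 7).

a3, a2, b2, b1, c1, d1, e1, e2, e3, d3, c3, b3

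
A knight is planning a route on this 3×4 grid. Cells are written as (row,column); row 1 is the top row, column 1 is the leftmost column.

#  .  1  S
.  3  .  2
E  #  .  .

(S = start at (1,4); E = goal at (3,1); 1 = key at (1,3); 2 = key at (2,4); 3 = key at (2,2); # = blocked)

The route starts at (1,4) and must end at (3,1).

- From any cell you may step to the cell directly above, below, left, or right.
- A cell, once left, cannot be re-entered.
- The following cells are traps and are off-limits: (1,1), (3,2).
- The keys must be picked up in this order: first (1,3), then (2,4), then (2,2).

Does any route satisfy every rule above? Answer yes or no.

Ignoring the required order, 2 revisit-free routes from (1,4) to (3,1) pass through all of (1,3), (2,4), and (2,2); the waypoint orders that occur are (2,4) → (1,3) → (2,2) (2) — never (1,3) → (2,4) → (2,2).

no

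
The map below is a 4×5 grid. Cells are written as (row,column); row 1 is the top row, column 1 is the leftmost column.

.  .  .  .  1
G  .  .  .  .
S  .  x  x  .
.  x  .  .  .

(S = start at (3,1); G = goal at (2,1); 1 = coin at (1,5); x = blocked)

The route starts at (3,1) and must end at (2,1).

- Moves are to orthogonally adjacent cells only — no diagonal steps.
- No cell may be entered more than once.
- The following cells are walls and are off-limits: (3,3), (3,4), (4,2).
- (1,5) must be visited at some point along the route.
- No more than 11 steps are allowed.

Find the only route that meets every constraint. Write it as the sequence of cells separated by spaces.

(3,1) (3,2) (2,2) (2,3) (2,4) (2,5) (1,5) (1,4) (1,3) (1,2) (1,1) (2,1)

The 11-move cap with required stops at (1,5) leaves no slack for detours.
Route from (3,1): right to (3,2), up to (2,2), 3× right (reaching (2,5)), up to (1,5), 4× left (reaching (1,1)), down to (2,1) — 11 moves in all.
Check: all required cells visited; 11 ≤ 11 moves.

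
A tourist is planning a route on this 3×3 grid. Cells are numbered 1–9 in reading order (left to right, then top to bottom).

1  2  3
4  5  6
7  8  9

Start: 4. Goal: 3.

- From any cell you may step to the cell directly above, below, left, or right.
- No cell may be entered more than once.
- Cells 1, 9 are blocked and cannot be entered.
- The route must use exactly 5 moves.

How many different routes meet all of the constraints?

Need simple routes of exactly 5 moves from 4 to 3 (Manhattan distance 3, so 1 moves are spent on a detour and 1 undoing it).
Enumerating: 4 7 8 5 2 3 | 4 7 8 5 6 3.
That gives 2 routes.

2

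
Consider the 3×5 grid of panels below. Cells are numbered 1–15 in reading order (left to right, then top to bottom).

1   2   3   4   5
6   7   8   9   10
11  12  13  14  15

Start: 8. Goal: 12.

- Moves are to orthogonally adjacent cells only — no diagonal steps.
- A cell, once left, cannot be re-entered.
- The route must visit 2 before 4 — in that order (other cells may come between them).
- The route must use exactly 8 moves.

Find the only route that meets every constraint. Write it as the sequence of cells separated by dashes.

8 - 7 - 2 - 3 - 4 - 9 - 14 - 13 - 12

The waypoints must appear in the order 2, 4, with no cell reused.
Route from 8: left to 7, up to 2, 2× right (reaching 4), 2× down (reaching 14), 2× left (reaching 12) — 8 moves in all.
Check: order respected (2 at step 2, 4 at step 4); 8 moves as required.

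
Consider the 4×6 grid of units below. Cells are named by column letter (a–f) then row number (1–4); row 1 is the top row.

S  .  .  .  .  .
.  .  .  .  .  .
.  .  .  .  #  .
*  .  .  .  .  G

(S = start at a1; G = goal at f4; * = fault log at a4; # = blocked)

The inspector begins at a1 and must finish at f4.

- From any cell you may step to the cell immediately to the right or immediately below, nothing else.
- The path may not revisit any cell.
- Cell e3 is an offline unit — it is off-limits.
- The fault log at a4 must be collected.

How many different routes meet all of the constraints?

1

A right/down-only route from a1 to f4 makes exactly 3 down-moves and 5 right-moves in some order.
With no other constraints that would be C(8,3) = 56 routes.
Split at a4 and multiply the segment counts (each segment already excludes blocked cells): a1→a4: 1; a4→f4: 1; product = 1.
That gives 1 route.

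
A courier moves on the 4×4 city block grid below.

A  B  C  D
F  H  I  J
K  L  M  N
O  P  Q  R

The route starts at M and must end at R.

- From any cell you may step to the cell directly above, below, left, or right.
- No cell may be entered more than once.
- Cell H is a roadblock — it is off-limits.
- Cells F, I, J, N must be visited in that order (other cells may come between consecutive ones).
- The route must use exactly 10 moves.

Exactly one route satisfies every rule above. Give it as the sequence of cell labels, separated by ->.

The waypoints must appear in the order F, I, J, N, with no cell reused.
Route from M: left 2 to K, up 2 to A, right 2 to C, down 1 to I, right 1 to J, down 2 to R — 10 moves in all.
Check: order respected (F at step 3, I at step 7, J at step 8, N at step 9); 10 moves as required.

M -> L -> K -> F -> A -> B -> C -> I -> J -> N -> R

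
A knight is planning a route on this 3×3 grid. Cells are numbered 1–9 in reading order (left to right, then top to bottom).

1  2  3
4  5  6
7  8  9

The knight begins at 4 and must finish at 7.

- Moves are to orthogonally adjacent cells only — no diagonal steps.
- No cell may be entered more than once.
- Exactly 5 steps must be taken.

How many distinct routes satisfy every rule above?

Need simple routes of exactly 5 moves from 4 to 7 (Manhattan distance 1, so 2 moves are spent on a detour and 2 undoing it).
Enumerating: 4 1 2 5 8 7 | 4 5 6 9 8 7.
That gives 2 routes.

2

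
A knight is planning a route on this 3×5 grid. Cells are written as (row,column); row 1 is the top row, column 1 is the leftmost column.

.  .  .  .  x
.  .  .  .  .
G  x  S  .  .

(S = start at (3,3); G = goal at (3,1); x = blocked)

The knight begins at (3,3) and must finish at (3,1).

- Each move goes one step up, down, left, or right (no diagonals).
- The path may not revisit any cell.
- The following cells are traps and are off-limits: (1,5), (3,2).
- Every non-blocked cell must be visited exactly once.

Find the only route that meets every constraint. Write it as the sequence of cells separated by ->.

Need to visit all 13 open cells exactly once, starting at (3,3) and ending at (3,1).
Cell (1,4) has only two open neighbours ((2,4) and (1,3)), so the path must pass straight through it: one of those is the cell it's entered from and the other is where it exits.
Route from (3,3): right 2 to (3,5), up 1 to (2,5), left 1 to (2,4), up 1 to (1,4), left 1 to (1,3), down 1 to (2,3), left 1 to (2,2), up 1 to (1,2), left 1 to (1,1), down 2 to (3,1) — 12 moves in all.
Check: all 13 open cells covered.

(3,3) -> (3,4) -> (3,5) -> (2,5) -> (2,4) -> (1,4) -> (1,3) -> (2,3) -> (2,2) -> (1,2) -> (1,1) -> (2,1) -> (3,1)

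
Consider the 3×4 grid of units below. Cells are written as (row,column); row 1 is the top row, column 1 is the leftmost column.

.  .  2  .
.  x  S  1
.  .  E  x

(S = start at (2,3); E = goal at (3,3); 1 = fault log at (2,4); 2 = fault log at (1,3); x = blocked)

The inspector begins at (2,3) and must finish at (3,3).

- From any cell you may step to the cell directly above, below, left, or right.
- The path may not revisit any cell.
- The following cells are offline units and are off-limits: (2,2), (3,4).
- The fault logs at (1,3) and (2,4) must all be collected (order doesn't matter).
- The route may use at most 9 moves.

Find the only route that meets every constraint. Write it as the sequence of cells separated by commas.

(2,3), (2,4), (1,4), (1,3), (1,2), (1,1), (2,1), (3,1), (3,2), (3,3)

Any route must reach (1,3) and (2,4) and still end at (3,3) within 9 moves, so the order of the required stops is forced.
Route from (2,3): right to (2,4), up to (1,4), 3× left (reaching (1,1)), 2× down (reaching (3,1)), 2× right (reaching (3,3)) — 9 moves in all.
Check: all required cells visited; 9 ≤ 9 moves.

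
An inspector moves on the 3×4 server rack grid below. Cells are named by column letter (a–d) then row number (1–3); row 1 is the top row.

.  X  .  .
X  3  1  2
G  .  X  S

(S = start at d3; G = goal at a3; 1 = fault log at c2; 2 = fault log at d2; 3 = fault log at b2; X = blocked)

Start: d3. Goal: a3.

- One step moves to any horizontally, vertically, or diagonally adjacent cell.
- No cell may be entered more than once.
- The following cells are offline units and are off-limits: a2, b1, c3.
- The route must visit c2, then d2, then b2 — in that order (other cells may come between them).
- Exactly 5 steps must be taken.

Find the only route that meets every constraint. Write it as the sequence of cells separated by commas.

d3, c2, d2, c1, b2, a3

The waypoints must appear in the order c2, d2, b2, with no cell reused.
Route from d3: up-left 1 to c2, right 1 to d2, up-left 1 to c1, down-left 2 to a3 — 5 moves in all.
Check: order respected (1 at step 1, 2 at step 2, 3 at step 4); 5 moves as required.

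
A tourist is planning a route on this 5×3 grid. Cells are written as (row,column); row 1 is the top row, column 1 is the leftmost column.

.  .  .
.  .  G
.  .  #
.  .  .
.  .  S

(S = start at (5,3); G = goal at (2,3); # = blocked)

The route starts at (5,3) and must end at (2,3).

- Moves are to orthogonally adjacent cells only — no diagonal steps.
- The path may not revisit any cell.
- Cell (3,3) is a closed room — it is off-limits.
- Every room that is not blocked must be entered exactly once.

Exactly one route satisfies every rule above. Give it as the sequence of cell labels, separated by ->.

(5,3) -> (4,3) -> (4,2) -> (5,2) -> (5,1) -> (4,1) -> (3,1) -> (3,2) -> (2,2) -> (2,1) -> (1,1) -> (1,2) -> (1,3) -> (2,3)

Need to visit all 14 open cells exactly once, starting at (5,3) and ending at (2,3).
Route from (5,3): up to (4,3), left to (4,2), down to (5,2), left to (5,1), 2× up (reaching (3,1)), right to (3,2), up to (2,2), left to (2,1), up to (1,1), 2× right (reaching (1,3)), down to (2,3) — 13 moves in all.
Check: all 14 open cells covered.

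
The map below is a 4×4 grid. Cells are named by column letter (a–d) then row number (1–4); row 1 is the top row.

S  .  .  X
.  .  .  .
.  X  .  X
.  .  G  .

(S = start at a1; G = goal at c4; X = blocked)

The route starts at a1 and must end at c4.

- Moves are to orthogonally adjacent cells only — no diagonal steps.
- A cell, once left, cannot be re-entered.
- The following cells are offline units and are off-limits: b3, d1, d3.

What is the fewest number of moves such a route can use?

The Manhattan distance from a1 to c4 is |1−4| + |1−3| = 5, so at least 5 moves are needed.
A route of 5 moves achieves this: a1 → a2 → a3 → a4 → b4 → c4.
Since 5 matches the lower bound, it is optimal.

5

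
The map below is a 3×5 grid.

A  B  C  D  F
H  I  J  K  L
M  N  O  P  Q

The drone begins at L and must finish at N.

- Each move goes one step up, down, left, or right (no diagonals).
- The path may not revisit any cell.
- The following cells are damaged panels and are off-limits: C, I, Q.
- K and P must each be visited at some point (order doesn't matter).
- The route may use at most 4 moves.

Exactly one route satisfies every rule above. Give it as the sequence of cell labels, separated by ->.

L -> K -> P -> O -> N

Any route must reach K and P and still end at N within 4 moves, so the order of the required stops is forced.
Route from L: left 1 to K, down 1 to P, left 2 to N — 4 moves in all.
Check: all required cells visited; 4 ≤ 4 moves.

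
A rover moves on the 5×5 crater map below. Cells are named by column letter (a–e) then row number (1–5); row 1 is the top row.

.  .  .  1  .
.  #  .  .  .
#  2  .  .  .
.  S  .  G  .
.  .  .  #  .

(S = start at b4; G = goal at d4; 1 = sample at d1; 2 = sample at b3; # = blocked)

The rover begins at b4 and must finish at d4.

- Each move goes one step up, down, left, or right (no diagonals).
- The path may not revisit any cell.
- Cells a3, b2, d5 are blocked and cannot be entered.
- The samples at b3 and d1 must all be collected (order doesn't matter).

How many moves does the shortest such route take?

Any route passes through b3 and d1 in some order between b4 and d4. Summing Manhattan distances along each leg and taking the cheapest ordering (b4 → b3 → d1 → d4) gives a lower bound of 1 + 4 + 3 = 8 moves.
A route of 8 moves achieves this: b4 → b3 → c3 → c2 → c1 → d1 → d2 → d3 → d4.
Since 8 matches the lower bound, it is optimal.

8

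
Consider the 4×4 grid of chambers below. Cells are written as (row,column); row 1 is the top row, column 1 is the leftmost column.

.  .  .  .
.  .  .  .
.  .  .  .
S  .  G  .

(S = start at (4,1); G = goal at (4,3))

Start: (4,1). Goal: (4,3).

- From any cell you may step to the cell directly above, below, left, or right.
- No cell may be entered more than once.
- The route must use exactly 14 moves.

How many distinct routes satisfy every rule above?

Need simple routes of exactly 14 moves from (4,1) to (4,3) (Manhattan distance 2, so 6 moves are spent on a detour and 6 undoing it).
Branch systematically from the start, pruning whenever the remaining move budget drops below the Manhattan distance to (4,3) or differs from it in parity. Grouping the completions by first move — via (3,1): 6; via (4,2): 6 — and summing: 6 + 6 = 12.
That gives 12 routes.

12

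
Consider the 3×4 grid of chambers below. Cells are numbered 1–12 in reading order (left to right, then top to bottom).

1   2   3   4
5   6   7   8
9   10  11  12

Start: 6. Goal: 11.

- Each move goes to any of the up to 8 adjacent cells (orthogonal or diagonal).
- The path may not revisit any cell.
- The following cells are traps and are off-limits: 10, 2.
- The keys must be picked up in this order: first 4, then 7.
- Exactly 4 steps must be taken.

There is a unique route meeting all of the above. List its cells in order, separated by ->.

6 -> 3 -> 4 -> 7 -> 11

The waypoints must appear in the order 4, 7, with no cell reused.
Route from 6: up-right to 3, right to 4, down-left to 7, down to 11 — 4 moves in all.
Check: order respected (4 at step 2, 7 at step 3); 4 moves as required.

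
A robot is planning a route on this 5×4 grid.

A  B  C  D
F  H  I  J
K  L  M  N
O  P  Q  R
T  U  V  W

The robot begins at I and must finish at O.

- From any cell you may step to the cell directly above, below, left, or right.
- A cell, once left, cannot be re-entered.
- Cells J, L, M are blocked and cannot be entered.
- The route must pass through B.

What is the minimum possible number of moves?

6

Any route passes through B somewhere between I and O. Summing Manhattan distances along the two legs (I → B → O) gives a lower bound of 2 + 4 = 6 moves.
A route of 6 moves achieves this: I → C → B → H → F → K → O.
Since 6 matches the lower bound, it is optimal.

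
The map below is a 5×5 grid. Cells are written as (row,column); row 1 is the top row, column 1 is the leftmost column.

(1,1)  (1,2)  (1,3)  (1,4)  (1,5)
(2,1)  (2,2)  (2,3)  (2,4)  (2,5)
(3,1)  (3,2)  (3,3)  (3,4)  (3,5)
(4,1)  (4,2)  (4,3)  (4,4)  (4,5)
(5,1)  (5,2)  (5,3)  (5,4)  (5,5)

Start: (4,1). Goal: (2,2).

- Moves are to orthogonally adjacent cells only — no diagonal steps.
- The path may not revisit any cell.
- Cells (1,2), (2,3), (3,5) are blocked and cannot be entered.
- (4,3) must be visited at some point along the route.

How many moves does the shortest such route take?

5

Any route passes through (4,3) somewhere between (4,1) and (2,2). Summing Manhattan distances along the two legs ((4,1) → (4,3) → (2,2)) gives a lower bound of 2 + 3 = 5 moves.
A route of 5 moves achieves this: (4,1) → (4,2) → (4,3) → (3,3) → (3,2) → (2,2).
Since 5 matches the lower bound, it is optimal.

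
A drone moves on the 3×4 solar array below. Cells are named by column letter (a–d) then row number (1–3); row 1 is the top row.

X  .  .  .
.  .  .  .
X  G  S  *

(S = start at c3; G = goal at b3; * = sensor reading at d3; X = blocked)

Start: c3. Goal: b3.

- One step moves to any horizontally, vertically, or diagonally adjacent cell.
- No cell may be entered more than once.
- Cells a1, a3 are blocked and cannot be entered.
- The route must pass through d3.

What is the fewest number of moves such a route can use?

3

Any route passes through d3 somewhere between c3 and b3. Summing Chebyshev distances along the two legs (c3 → d3 → b3) gives a lower bound of 1 + 2 = 3 moves.
A route of 3 moves achieves this: c3 → d3 → c2 → b3.
Since 3 matches the lower bound, it is optimal.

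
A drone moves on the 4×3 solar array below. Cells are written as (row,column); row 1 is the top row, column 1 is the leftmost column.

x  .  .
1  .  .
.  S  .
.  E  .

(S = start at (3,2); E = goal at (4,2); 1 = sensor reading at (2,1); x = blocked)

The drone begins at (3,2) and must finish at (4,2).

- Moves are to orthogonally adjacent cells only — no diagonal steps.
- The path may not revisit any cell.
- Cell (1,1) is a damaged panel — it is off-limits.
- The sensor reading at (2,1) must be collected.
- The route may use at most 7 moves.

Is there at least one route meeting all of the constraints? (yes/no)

yes

One route that works: (3,2) → (2,2) → (2,1) → (3,1) → (4,1) → (4,2).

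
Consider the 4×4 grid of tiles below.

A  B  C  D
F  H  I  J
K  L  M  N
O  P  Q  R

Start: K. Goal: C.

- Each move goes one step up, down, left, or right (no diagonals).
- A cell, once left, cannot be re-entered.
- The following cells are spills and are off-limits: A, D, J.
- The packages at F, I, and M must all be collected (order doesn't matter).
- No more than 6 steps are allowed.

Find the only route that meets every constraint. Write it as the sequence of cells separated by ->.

The budget equals the shortest possible length, so every move has to be on a shortest route through the required cells.
Route from K: up to F, right to H, down to L, right to M, 2× up (reaching C) — 6 moves in all.
Check: all required cells visited; 6 ≤ 6 moves.

K -> F -> H -> L -> M -> I -> C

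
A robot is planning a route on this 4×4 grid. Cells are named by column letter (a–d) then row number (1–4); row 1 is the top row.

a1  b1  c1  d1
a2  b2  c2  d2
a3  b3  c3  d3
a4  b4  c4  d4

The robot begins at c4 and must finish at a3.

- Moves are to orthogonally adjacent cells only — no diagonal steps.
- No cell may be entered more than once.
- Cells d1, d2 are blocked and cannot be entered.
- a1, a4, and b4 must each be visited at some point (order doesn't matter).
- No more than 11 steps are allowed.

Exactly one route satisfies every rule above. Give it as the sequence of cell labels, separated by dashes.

c4 - c3 - c2 - c1 - b1 - a1 - a2 - b2 - b3 - b4 - a4 - a3

The budget equals the shortest possible length, so every move has to be on a shortest route through the required cells.
Route from c4: 3× up (reaching c1), 2× left (reaching a1), down to a2, right to b2, 2× down (reaching b4), left to a4, up to a3 — 11 moves in all.
Check: all required cells visited; 11 ≤ 11 moves.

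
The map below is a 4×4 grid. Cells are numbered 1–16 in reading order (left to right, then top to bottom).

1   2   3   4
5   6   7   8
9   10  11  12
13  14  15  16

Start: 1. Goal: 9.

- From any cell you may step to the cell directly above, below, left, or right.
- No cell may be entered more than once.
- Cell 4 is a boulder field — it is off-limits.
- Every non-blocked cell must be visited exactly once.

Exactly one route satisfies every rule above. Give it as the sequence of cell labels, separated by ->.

1 -> 5 -> 6 -> 2 -> 3 -> 7 -> 8 -> 12 -> 16 -> 15 -> 11 -> 10 -> 14 -> 13 -> 9

Need to visit all 15 open cells exactly once, starting at 1 and ending at 9.
Cell 13 has only two open neighbours (9 and 14), so the path must pass straight through it: one of those is the cell it's entered from and the other is where it exits.
Route from 1: down 1 to 5, right 1 to 6, up 1 to 2, right 1 to 3, down 1 to 7, right 1 to 8, down 2 to 16, left 1 to 15, up 1 to 11, left 1 to 10, down 1 to 14, left 1 to 13, up 1 to 9 — 14 moves in all.
Check: all 15 open cells covered.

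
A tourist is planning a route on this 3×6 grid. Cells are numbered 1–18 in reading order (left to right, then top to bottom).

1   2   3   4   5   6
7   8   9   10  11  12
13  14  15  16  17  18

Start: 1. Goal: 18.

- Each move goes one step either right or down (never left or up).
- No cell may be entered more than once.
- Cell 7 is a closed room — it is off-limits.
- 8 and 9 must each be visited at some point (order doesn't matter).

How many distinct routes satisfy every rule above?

4

A right/down-only route from 1 to 18 makes exactly 2 down-moves and 5 right-moves in some order.
With no other constraints that would be C(7,2) = 21 routes.
A monotone route can only reach the required cells in the order 8, 9, so split there and multiply the segment counts (each segment already excludes blocked cells): 1→8: 1; 8→9: 1; 9→18: 4; product = 4.
That gives 4 routes.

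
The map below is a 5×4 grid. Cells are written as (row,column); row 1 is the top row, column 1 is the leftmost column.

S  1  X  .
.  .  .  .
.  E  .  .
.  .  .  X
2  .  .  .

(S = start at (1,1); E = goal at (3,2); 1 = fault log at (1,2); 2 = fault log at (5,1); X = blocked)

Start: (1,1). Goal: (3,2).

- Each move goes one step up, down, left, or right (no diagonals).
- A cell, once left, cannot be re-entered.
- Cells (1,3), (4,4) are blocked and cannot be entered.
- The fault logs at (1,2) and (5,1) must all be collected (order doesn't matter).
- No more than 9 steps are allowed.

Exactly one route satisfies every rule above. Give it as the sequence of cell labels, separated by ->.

The 9-move cap with required stops at (1,2), (5,1) leaves no slack for detours.
Route from (1,1): right to (1,2), down to (2,2), left to (2,1), 3× down (reaching (5,1)), right to (5,2), 2× up (reaching (3,2)) — 9 moves in all.
Check: all required cells visited; 9 ≤ 9 moves.

(1,1) -> (1,2) -> (2,2) -> (2,1) -> (3,1) -> (4,1) -> (5,1) -> (5,2) -> (4,2) -> (3,2)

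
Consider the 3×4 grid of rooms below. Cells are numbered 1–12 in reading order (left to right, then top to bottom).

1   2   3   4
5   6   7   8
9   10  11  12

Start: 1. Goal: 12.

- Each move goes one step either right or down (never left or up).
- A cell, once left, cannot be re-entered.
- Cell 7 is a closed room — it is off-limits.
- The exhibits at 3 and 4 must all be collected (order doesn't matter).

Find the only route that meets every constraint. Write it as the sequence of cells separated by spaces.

Moves only go right or down, so the column and row indices never decrease.
Route from 1: 3× right (reaching 4), 2× down (reaching 12) — 5 moves in all.
Check: all required cells visited.

1 2 3 4 8 12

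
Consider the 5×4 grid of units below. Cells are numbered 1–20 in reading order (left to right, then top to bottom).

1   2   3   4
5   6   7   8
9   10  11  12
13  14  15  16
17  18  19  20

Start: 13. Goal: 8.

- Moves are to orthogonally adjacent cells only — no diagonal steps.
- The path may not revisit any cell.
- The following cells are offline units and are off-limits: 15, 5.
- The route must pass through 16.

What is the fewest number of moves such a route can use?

Any route passes through 16 somewhere between 13 and 8. Summing Manhattan distances along the two legs (13 → 16 → 8) gives a lower bound of 3 + 2 = 5 moves.
That bound ignores the blocked cells. Measuring each leg by the fewest moves that actually steer around them (13→16: 5; 16→8: 2) raises the lower bound to 7.
A route of 7 moves exists: 13 → 17 → 18 → 19 → 20 → 16 → 12 → 8.
Since 7 matches that lower bound, it is optimal.

7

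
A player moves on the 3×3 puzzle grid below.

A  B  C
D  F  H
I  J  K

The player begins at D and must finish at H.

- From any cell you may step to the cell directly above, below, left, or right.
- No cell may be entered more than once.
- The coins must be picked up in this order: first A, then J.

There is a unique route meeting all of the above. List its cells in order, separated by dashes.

D - A - B - F - J - K - H

The waypoints must appear in the order A, J, with no cell reused.
Route from D: up 1 to A, right 1 to B, down 2 to J, right 1 to K, up 1 to H — 6 moves in all.
Check: order respected (A at step 1, J at step 4).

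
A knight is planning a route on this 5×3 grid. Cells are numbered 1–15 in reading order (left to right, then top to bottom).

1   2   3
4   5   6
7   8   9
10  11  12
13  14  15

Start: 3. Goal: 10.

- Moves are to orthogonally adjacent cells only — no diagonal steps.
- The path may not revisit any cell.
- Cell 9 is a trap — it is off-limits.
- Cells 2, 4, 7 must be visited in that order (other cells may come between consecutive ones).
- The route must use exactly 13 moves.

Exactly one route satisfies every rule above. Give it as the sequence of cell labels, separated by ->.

3 -> 6 -> 5 -> 2 -> 1 -> 4 -> 7 -> 8 -> 11 -> 12 -> 15 -> 14 -> 13 -> 10

The waypoints must appear in the order 2, 4, 7, with no cell reused.
Route from 3: down 1 to 6, left 1 to 5, up 1 to 2, left 1 to 1, down 2 to 7, right 1 to 8, down 1 to 11, right 1 to 12, down 1 to 15, left 2 to 13, up 1 to 10 — 13 moves in all.
Check: order respected (2 at step 3, 4 at step 5, 7 at step 6); 13 moves as required.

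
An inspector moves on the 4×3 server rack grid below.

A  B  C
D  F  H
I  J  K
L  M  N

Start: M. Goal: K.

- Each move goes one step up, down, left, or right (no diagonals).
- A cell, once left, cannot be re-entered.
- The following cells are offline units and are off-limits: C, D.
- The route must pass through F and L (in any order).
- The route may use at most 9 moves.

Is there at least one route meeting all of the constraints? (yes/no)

One route that works: M → L → I → J → F → H → K.

yes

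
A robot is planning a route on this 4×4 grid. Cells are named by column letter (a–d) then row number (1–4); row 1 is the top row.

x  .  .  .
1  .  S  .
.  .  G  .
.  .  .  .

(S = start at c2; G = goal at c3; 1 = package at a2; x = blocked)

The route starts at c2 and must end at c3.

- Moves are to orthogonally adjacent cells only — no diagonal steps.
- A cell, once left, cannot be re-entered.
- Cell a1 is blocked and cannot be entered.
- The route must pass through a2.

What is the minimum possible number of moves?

5

Any route passes through a2 somewhere between c2 and c3. Summing Manhattan distances along the two legs (c2 → a2 → c3) gives a lower bound of 2 + 3 = 5 moves.
A route of 5 moves achieves this: c2 → b2 → a2 → a3 → b3 → c3.
Since 5 matches the lower bound, it is optimal.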